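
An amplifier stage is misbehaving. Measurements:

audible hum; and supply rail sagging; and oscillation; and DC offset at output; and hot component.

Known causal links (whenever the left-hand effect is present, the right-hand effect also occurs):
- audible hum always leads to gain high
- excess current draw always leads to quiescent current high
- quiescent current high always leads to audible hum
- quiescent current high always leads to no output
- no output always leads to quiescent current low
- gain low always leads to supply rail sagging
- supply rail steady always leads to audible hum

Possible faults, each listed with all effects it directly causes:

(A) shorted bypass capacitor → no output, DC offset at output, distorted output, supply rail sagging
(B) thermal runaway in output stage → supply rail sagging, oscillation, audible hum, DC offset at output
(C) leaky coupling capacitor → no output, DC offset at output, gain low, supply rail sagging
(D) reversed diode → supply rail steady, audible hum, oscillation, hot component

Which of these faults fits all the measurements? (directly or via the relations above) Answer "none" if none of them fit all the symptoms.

none

Per-candidate check:
(A) shorted bypass capacitor — audible hum miss; supply rail sagging match; oscillation miss; DC offset at output match; hot component miss
(B) thermal runaway in output stage — audible hum match; supply rail sagging match; oscillation match; DC offset at output match; hot component miss
(C) leaky coupling capacitor — does not account for audible hum, oscillation, hot component
(D) reversed diode — fails on supply rail sagging, DC offset at output (predicts supply rail steady, not supply rail sagging)
No candidate is consistent with all observations.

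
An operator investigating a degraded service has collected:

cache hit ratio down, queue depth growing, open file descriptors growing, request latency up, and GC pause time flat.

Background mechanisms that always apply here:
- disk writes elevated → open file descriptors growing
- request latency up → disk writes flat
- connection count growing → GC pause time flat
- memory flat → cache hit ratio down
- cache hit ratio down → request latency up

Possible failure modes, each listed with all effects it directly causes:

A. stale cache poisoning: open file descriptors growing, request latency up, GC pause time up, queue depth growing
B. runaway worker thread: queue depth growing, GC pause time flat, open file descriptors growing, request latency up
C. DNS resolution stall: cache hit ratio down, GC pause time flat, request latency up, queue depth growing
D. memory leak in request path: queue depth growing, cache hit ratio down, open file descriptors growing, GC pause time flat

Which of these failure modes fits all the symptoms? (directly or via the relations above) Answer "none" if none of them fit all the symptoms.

D

Testing each hypothesis:
(A) stale cache poisoning — fails on cache hit ratio down, GC pause time flat (predicts GC pause time up, not GC pause time flat)
(B) runaway worker thread — cache hit ratio down NO; queue depth growing yes; open file descriptors growing yes; request latency up yes; GC pause time flat yes
(C) DNS resolution stall — cache hit ratio down yes; queue depth growing yes; open file descriptors growing NO; request latency up yes; GC pause time flat yes
(D) memory leak in request path — cache hit ratio down yes; queue depth growing yes; open file descriptors growing yes; request latency up yes (through cache hit ratio down → request latency up); GC pause time flat yes
(D) alone accounts for all the evidence.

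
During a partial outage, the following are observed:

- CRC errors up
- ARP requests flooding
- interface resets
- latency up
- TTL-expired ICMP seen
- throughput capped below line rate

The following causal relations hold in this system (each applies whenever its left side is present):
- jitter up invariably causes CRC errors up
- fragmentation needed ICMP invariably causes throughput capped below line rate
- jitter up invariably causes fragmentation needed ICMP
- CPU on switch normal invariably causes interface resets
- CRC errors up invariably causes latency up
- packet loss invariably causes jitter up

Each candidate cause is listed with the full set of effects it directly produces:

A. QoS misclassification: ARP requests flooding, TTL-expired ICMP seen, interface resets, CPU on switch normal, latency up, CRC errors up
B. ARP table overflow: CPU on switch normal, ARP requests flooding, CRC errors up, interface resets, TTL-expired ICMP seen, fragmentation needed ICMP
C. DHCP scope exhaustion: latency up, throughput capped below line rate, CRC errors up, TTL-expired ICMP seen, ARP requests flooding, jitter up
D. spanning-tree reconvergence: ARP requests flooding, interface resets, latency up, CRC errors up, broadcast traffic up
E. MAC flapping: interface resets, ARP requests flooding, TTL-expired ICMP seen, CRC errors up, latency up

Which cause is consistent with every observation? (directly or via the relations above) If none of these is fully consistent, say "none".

For each candidate, compare predicted effects to what was observed:
(A) QoS misclassification — CRC errors up yes; ARP requests flooding yes; interface resets yes; latency up yes; TTL-expired ICMP seen yes; throughput capped below line rate NO
(B) ARP table overflow — accounts for every observation (latency up by CRC errors up → latency up)
(C) DHCP scope exhaustion — CRC errors up yes; ARP requests flooding yes; interface resets NO; latency up yes; TTL-expired ICMP seen yes; throughput capped below line rate yes
(D) spanning-tree reconvergence — does not account for TTL-expired ICMP seen, throughput capped below line rate
(E) MAC flapping — does not account for throughput capped below line rate
Only (B) is consistent with every observation.

B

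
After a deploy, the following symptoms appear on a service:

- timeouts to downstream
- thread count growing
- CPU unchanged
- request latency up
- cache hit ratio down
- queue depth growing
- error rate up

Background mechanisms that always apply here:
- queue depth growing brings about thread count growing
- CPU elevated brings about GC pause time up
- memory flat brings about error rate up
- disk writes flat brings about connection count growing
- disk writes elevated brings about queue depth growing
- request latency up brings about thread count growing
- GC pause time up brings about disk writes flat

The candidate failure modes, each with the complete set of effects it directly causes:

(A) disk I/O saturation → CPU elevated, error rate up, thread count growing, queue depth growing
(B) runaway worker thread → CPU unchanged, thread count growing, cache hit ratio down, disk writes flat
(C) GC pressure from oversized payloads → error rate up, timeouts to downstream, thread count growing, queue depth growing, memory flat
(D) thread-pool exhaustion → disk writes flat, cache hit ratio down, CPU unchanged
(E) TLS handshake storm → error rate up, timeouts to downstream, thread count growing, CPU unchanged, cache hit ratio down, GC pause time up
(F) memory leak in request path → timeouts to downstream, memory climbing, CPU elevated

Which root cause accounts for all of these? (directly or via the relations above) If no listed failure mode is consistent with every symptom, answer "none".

none

For each candidate, compare predicted effects to what was observed:
(A) disk I/O saturation — timeouts to downstream ✗; thread count growing ✓; CPU unchanged ✗; request latency up ✗; cache hit ratio down ✗; queue depth growing ✓; error rate up ✓
(B) runaway worker thread — timeouts to downstream ✗; thread count growing ✓; CPU unchanged ✓; request latency up ✗; cache hit ratio down ✓; queue depth growing ✗; error rate up ✗
(C) GC pressure from oversized payloads — timeouts to downstream ✓; thread count growing ✓; CPU unchanged ✗; request latency up ✗; cache hit ratio down ✗; queue depth growing ✓; error rate up ✓
(D) thread-pool exhaustion — timeouts to downstream ✗; thread count growing ✗; CPU unchanged ✓; request latency up ✗; cache hit ratio down ✓; queue depth growing ✗; error rate up ✗
(E) TLS handshake storm — timeouts to downstream ✓; thread count growing ✓; CPU unchanged ✓; request latency up ✗; cache hit ratio down ✓; queue depth growing ✗; error rate up ✓
(F) memory leak in request path — fails on thread count growing, CPU unchanged, request latency up, cache hit ratio down, queue depth growing, error rate up (predicts CPU elevated, not CPU unchanged)
None of the listed candidates fits everything.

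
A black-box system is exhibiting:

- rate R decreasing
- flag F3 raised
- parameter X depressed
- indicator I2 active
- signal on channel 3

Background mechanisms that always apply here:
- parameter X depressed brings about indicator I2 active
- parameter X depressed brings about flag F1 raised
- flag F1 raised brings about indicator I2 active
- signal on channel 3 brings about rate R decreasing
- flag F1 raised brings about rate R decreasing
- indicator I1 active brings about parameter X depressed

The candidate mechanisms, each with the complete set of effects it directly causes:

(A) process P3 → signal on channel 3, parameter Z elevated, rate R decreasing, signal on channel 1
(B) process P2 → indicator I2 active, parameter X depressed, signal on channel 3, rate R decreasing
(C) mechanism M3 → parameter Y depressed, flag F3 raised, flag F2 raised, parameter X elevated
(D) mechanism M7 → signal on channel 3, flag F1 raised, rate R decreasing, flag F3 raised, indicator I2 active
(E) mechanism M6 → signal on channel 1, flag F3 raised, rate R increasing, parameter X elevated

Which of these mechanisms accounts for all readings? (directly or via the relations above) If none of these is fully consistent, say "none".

For each candidate, compare predicted effects to what was observed:
(A) process P3 — does not account for flag F3 raised, parameter X depressed, indicator I2 active
(B) process P2 — does not account for flag F3 raised
(C) mechanism M3 — rate R decreasing ✗; flag F3 raised ✓; parameter X depressed ✗; indicator I2 active ✗; signal on channel 3 ✗
(D) mechanism M7 — does not account for parameter X depressed
(E) mechanism M6 — rate R decreasing ✗; flag F3 raised ✓; parameter X depressed ✗; indicator I2 active ✗; signal on channel 3 ✗
None of the listed candidates fits everything.

none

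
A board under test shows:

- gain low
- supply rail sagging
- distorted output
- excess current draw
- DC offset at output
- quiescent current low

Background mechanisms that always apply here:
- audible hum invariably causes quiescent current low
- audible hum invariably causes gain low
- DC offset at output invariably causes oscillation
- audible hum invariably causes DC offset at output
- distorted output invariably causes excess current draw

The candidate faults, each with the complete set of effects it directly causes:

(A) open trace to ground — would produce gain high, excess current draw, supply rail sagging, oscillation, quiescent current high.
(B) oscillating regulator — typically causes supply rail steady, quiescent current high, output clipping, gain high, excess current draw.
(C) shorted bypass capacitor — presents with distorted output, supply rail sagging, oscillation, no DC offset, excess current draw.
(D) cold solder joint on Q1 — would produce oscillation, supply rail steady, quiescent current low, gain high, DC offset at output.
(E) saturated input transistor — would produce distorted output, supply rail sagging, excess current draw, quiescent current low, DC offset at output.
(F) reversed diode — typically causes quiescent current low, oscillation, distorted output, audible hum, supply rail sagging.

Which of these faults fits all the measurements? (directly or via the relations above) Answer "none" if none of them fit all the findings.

F

Per-candidate check:
(A) open trace to ground — fails on gain low, distorted output, DC offset at output, quiescent current low (predicts gain high, not gain low; predicts quiescent current high, not quiescent current low)
(B) oscillating regulator — gain low -; supply rail sagging -; distorted output -; excess current draw +; DC offset at output -; quiescent current low -
(C) shorted bypass capacitor — gain low -; supply rail sagging +; distorted output +; excess current draw +; DC offset at output -; quiescent current low -
(D) cold solder joint on Q1 — gain low -; supply rail sagging -; distorted output -; excess current draw -; DC offset at output +; quiescent current low +
(E) saturated input transistor — does not account for gain low
(F) reversed diode — gain low + (by audible hum → gain low); supply rail sagging +; distorted output +; excess current draw + (by distorted output → excess current draw); DC offset at output + (by audible hum → DC offset at output); quiescent current low +
(F) alone accounts for all the evidence.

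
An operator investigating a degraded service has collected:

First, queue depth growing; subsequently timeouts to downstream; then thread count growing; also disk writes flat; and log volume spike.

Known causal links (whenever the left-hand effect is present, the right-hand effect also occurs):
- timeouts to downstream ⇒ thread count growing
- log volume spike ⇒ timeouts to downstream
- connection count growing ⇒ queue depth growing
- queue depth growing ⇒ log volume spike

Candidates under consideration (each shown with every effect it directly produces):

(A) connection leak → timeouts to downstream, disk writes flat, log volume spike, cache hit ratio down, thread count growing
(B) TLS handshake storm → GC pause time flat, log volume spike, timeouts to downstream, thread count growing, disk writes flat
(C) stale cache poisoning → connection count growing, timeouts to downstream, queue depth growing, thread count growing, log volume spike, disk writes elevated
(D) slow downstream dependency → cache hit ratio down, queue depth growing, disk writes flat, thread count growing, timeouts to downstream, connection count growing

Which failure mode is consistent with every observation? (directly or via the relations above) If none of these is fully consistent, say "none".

Per-candidate check:
(A) connection leak — queue depth growing NO; timeouts to downstream yes; thread count growing yes; disk writes flat yes; log volume spike yes
(B) TLS handshake storm — does not account for queue depth growing
(C) stale cache poisoning — queue depth growing yes; timeouts to downstream yes; thread count growing yes; disk writes flat NO; log volume spike yes
(D) slow downstream dependency — queue depth growing yes; timeouts to downstream yes; thread count growing yes; disk writes flat yes; log volume spike yes (through queue depth growing → log volume spike)
(D) is the only candidate with no mismatches.

D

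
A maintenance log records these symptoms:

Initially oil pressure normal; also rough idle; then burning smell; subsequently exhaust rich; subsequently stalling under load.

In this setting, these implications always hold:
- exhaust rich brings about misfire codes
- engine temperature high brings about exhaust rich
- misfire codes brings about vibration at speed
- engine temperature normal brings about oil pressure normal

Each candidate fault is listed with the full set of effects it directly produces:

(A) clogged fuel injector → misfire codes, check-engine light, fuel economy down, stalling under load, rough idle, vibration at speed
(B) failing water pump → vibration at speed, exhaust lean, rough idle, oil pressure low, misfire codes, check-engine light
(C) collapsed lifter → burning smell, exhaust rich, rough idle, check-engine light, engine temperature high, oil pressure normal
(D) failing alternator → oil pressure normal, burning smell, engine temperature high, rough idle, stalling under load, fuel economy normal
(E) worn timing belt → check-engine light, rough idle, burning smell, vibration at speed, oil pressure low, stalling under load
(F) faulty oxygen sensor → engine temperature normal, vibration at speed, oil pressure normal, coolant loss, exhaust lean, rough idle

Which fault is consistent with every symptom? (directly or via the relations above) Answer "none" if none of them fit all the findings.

D

Checking each candidate against the observations:
(A) clogged fuel injector — oil pressure normal miss; rough idle match; burning smell miss; exhaust rich miss; stalling under load match
(B) failing water pump — oil pressure normal miss; rough idle match; burning smell miss; exhaust rich miss; stalling under load miss
(C) collapsed lifter — oil pressure normal match; rough idle match; burning smell match; exhaust rich match; stalling under load miss
(D) failing alternator — accounts for every observation (exhaust rich by engine temperature high → exhaust rich)
(E) worn timing belt — oil pressure normal miss; rough idle match; burning smell match; exhaust rich miss; stalling under load match
(F) faulty oxygen sensor — fails on burning smell, exhaust rich, stalling under load (predicts exhaust lean, not exhaust rich)
(D) is the only candidate with no mismatches.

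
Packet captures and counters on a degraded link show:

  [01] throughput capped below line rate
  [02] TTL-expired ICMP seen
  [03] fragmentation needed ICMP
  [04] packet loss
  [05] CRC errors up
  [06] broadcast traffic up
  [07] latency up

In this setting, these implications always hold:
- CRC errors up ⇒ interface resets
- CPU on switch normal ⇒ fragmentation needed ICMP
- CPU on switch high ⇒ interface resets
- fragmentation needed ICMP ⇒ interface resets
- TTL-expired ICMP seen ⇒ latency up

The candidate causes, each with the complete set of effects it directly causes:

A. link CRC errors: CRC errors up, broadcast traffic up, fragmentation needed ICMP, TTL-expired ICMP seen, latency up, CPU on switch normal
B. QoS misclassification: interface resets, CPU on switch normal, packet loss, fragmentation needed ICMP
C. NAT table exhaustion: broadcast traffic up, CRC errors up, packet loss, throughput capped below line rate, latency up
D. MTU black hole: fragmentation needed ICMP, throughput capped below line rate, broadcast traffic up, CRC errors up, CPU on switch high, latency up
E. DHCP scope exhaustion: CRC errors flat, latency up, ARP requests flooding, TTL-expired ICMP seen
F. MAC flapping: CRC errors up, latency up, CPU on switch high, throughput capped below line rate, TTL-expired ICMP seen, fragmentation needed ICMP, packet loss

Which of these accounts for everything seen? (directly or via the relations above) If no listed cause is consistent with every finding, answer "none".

none

Checking each candidate against the observations:
(A) link CRC errors — does not account for throughput capped below line rate, packet loss
(B) QoS misclassification — throughput capped below line rate NO; TTL-expired ICMP seen NO; fragmentation needed ICMP yes; packet loss yes; CRC errors up NO; broadcast traffic up NO; latency up NO
(C) NAT table exhaustion — does not account for TTL-expired ICMP seen, fragmentation needed ICMP
(D) MTU black hole — does not account for TTL-expired ICMP seen, packet loss
(E) DHCP scope exhaustion — throughput capped below line rate NO; TTL-expired ICMP seen yes; fragmentation needed ICMP NO; packet loss NO; CRC errors up NO; broadcast traffic up NO; latency up yes
(F) MAC flapping — throughput capped below line rate yes; TTL-expired ICMP seen yes; fragmentation needed ICMP yes; packet loss yes; CRC errors up yes; broadcast traffic up NO; latency up yes
Every candidate fails on at least one observation.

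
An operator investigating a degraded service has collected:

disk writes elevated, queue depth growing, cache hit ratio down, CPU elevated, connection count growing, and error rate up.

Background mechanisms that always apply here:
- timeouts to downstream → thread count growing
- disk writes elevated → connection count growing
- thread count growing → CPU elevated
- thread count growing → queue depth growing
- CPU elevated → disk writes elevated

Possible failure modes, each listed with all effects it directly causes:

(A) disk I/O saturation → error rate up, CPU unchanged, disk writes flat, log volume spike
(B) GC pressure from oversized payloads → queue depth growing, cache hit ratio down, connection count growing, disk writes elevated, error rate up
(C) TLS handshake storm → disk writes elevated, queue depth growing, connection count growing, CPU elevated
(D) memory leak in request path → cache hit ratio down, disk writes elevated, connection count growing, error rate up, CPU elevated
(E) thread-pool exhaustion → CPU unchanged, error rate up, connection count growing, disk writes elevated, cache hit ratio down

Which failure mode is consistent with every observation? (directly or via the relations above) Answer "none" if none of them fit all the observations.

none

Testing each hypothesis:
(A) disk I/O saturation — disk writes elevated -; queue depth growing -; cache hit ratio down -; CPU elevated -; connection count growing -; error rate up +
(B) GC pressure from oversized payloads — disk writes elevated +; queue depth growing +; cache hit ratio down +; CPU elevated -; connection count growing +; error rate up +
(C) TLS handshake storm — does not account for cache hit ratio down, error rate up
(D) memory leak in request path — does not account for queue depth growing
(E) thread-pool exhaustion — fails on queue depth growing, CPU elevated (predicts CPU unchanged, not CPU elevated)
None of the listed candidates fits everything.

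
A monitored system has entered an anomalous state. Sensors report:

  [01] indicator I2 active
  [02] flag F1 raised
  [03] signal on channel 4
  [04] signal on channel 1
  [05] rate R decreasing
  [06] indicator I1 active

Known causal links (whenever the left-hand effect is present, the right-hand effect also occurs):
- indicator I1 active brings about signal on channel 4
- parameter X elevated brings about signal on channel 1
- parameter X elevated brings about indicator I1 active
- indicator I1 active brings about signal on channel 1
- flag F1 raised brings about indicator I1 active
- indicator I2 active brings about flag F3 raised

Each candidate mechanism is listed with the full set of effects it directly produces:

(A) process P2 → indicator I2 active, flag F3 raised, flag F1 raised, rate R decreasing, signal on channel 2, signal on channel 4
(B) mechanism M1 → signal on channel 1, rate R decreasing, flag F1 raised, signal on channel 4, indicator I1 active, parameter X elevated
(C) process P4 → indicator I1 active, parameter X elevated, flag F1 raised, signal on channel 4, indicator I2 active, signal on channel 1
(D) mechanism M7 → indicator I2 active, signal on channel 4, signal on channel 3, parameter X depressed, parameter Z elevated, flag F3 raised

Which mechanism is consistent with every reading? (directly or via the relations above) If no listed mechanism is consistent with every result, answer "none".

Checking each candidate against the observations:
(A) process P2 — indicator I2 active +; flag F1 raised +; signal on channel 4 +; signal on channel 1 + (through flag F1 raised → indicator I1 active → signal on channel 1); rate R decreasing +; indicator I1 active + (through flag F1 raised → indicator I1 active)
(B) mechanism M1 — does not account for indicator I2 active
(C) process P4 — indicator I2 active +; flag F1 raised +; signal on channel 4 +; signal on channel 1 +; rate R decreasing -; indicator I1 active +
(D) mechanism M7 — does not account for flag F1 raised, signal on channel 1, rate R decreasing, indicator I1 active
(A) alone accounts for all the evidence.

A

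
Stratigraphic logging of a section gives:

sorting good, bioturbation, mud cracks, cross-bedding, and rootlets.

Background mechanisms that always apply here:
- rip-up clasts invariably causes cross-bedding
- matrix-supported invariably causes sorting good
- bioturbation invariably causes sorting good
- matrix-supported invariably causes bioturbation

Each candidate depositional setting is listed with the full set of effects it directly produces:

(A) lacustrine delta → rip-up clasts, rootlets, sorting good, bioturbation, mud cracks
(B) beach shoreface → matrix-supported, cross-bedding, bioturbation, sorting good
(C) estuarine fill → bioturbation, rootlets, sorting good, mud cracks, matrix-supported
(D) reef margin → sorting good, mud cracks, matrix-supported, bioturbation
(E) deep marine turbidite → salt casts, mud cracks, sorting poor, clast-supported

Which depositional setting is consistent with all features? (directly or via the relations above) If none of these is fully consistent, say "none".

A

Per-candidate check:
(A) lacustrine delta — sorting good match; bioturbation match; mud cracks match; cross-bedding match (by rip-up clasts → cross-bedding); rootlets match
(B) beach shoreface — sorting good match; bioturbation match; mud cracks miss; cross-bedding match; rootlets miss
(C) estuarine fill — sorting good match; bioturbation match; mud cracks match; cross-bedding miss; rootlets match
(D) reef margin — sorting good match; bioturbation match; mud cracks match; cross-bedding miss; rootlets miss
(E) deep marine turbidite — sorting good miss; bioturbation miss; mud cracks match; cross-bedding miss; rootlets miss
Only (A) is consistent with every observation.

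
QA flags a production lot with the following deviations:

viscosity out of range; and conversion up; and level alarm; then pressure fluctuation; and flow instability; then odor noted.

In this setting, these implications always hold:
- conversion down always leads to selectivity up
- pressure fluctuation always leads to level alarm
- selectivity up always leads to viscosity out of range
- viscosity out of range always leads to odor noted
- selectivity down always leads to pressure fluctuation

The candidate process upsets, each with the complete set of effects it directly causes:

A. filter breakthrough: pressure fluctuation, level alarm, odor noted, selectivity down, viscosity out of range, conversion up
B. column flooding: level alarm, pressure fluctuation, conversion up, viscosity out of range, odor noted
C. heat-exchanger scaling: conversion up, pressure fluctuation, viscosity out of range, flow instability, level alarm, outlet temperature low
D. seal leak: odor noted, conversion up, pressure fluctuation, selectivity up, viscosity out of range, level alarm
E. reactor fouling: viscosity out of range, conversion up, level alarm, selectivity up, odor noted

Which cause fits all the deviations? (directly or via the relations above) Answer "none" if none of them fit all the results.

For each candidate, compare predicted effects to what was observed:
(A) filter breakthrough — does not account for flow instability
(B) column flooding — does not account for flow instability
(C) heat-exchanger scaling — viscosity out of range match; conversion up match; level alarm match; pressure fluctuation match; flow instability match; odor noted match (by viscosity out of range → odor noted)
(D) seal leak — viscosity out of range match; conversion up match; level alarm match; pressure fluctuation match; flow instability miss; odor noted match
(E) reactor fouling — does not account for pressure fluctuation, flow instability
(C) is the only candidate with no mismatches.

C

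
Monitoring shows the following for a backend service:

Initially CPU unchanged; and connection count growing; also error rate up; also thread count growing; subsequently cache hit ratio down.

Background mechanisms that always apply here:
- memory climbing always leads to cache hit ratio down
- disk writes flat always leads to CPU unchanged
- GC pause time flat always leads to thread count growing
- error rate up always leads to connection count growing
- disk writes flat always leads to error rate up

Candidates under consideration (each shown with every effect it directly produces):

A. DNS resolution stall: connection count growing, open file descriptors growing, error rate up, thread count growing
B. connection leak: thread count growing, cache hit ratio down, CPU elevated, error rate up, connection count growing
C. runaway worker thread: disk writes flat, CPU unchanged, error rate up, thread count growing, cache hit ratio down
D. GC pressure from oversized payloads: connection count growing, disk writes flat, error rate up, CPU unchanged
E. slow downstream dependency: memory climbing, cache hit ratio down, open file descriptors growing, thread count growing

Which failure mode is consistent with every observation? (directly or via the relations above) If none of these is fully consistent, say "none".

Testing each hypothesis:
(A) DNS resolution stall — does not account for CPU unchanged, cache hit ratio down
(B) connection leak — fails on CPU unchanged (predicts CPU elevated, not CPU unchanged)
(C) runaway worker thread — accounts for every observation (connection count growing via error rate up → connection count growing)
(D) GC pressure from oversized payloads — CPU unchanged +; connection count growing +; error rate up +; thread count growing -; cache hit ratio down -
(E) slow downstream dependency — does not account for CPU unchanged, connection count growing, error rate up
(C) is the only candidate with no mismatches.

C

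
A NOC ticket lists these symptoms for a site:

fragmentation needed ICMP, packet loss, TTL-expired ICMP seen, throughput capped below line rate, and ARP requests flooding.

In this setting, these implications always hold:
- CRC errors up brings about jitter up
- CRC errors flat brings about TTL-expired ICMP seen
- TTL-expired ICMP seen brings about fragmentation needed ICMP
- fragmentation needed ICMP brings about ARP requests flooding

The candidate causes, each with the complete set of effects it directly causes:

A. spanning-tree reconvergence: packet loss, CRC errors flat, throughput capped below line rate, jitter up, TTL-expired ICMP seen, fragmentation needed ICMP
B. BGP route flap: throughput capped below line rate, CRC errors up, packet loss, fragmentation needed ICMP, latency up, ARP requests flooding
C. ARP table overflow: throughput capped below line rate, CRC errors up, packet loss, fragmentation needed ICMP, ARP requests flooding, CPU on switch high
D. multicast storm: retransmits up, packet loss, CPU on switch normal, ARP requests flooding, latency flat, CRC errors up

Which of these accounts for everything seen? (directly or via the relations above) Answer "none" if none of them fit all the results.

Checking each candidate against the observations:
(A) spanning-tree reconvergence — fragmentation needed ICMP match; packet loss match; TTL-expired ICMP seen match; throughput capped below line rate match; ARP requests flooding match (by fragmentation needed ICMP → ARP requests flooding)
(B) BGP route flap — fragmentation needed ICMP match; packet loss match; TTL-expired ICMP seen miss; throughput capped below line rate match; ARP requests flooding match
(C) ARP table overflow — fragmentation needed ICMP match; packet loss match; TTL-expired ICMP seen miss; throughput capped below line rate match; ARP requests flooding match
(D) multicast storm — fragmentation needed ICMP miss; packet loss match; TTL-expired ICMP seen miss; throughput capped below line rate miss; ARP requests flooding match
(A) is the only candidate with no mismatches.

A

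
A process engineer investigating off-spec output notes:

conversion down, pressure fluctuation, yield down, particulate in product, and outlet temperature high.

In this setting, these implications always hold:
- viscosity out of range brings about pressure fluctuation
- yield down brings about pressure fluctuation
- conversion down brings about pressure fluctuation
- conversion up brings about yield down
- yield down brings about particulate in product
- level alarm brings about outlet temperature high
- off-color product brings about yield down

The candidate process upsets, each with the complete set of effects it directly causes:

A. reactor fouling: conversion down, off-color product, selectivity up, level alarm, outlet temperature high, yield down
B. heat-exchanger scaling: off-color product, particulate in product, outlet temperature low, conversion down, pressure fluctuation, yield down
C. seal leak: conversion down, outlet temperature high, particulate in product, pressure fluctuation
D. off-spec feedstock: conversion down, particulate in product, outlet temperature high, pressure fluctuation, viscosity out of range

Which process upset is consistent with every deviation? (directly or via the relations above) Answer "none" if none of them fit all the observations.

A

Checking each candidate against the observations:
(A) reactor fouling — accounts for every observation (pressure fluctuation by yield down → pressure fluctuation)
(B) heat-exchanger scaling — conversion down match; pressure fluctuation match; yield down match; particulate in product match; outlet temperature high miss
(C) seal leak — conversion down match; pressure fluctuation match; yield down miss; particulate in product match; outlet temperature high match
(D) off-spec feedstock — conversion down match; pressure fluctuation match; yield down miss; particulate in product match; outlet temperature high match
Only (A) is consistent with every observation.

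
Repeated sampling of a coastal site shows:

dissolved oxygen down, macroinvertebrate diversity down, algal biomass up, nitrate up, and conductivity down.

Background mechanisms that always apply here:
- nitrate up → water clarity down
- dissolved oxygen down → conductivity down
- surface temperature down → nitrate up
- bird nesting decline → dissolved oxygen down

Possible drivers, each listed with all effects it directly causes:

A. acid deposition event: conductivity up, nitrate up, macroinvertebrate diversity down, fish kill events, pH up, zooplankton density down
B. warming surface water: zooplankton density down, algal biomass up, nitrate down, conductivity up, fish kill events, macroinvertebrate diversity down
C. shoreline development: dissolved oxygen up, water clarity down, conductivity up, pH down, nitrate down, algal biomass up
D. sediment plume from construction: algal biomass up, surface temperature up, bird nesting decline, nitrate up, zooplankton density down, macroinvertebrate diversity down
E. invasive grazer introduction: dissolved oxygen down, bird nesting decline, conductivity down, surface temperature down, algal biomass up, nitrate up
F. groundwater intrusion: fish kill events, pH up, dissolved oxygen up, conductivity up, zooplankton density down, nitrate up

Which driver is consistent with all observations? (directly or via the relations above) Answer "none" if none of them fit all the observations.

Checking each candidate against the observations:
(A) acid deposition event — fails on dissolved oxygen down, algal biomass up, conductivity down (predicts conductivity up, not conductivity down)
(B) warming surface water — fails on dissolved oxygen down, nitrate up, conductivity down (predicts nitrate down, not nitrate up; predicts conductivity up, not conductivity down)
(C) shoreline development — fails on dissolved oxygen down, macroinvertebrate diversity down, nitrate up, conductivity down (predicts dissolved oxygen up, not dissolved oxygen down; predicts nitrate down, not nitrate up; predicts conductivity up, not conductivity down)
(D) sediment plume from construction — dissolved oxygen down yes (via bird nesting decline → dissolved oxygen down); macroinvertebrate diversity down yes; algal biomass up yes; nitrate up yes; conductivity down yes (via bird nesting decline → dissolved oxygen down → conductivity down)
(E) invasive grazer introduction — does not account for macroinvertebrate diversity down
(F) groundwater intrusion — dissolved oxygen down NO; macroinvertebrate diversity down NO; algal biomass up NO; nitrate up yes; conductivity down NO
(D) alone accounts for all the evidence.

D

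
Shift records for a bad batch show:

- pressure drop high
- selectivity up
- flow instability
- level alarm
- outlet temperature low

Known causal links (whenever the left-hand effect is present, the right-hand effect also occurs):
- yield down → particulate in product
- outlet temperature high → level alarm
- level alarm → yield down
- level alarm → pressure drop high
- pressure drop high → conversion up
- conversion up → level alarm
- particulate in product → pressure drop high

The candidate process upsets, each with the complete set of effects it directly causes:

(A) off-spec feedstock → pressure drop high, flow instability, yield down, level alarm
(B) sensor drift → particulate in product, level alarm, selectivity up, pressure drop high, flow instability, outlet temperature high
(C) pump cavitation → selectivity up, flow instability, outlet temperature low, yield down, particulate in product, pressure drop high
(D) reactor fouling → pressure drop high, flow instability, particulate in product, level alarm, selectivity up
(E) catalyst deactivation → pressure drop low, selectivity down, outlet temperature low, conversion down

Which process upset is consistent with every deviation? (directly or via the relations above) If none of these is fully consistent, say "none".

C

Per-candidate check:
(A) off-spec feedstock — does not account for selectivity up, outlet temperature low
(B) sensor drift — fails on outlet temperature low (predicts outlet temperature high, not outlet temperature low)
(C) pump cavitation — pressure drop high yes; selectivity up yes; flow instability yes; level alarm yes (via pressure drop high → conversion up → level alarm); outlet temperature low yes
(D) reactor fouling — does not account for outlet temperature low
(E) catalyst deactivation — pressure drop high NO; selectivity up NO; flow instability NO; level alarm NO; outlet temperature low yes
(C) is the only candidate with no mismatches.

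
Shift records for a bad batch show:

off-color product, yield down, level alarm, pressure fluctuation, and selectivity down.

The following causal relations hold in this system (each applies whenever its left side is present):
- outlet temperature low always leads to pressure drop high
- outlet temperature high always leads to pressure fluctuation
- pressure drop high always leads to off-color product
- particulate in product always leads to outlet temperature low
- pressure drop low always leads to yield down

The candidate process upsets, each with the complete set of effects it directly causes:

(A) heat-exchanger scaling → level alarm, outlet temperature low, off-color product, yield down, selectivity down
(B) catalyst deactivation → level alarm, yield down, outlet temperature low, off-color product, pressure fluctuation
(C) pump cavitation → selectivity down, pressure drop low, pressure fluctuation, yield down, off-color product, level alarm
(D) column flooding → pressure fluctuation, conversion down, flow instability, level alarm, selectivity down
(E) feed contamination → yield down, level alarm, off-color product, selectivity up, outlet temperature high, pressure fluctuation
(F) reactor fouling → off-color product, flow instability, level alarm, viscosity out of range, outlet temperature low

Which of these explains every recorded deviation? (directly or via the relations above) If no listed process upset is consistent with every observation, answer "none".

Per-candidate check:
(A) heat-exchanger scaling — off-color product match; yield down match; level alarm match; pressure fluctuation miss; selectivity down match
(B) catalyst deactivation — off-color product match; yield down match; level alarm match; pressure fluctuation match; selectivity down miss
(C) pump cavitation — off-color product match; yield down match; level alarm match; pressure fluctuation match; selectivity down match
(D) column flooding — does not account for off-color product, yield down
(E) feed contamination — fails on selectivity down (predicts selectivity up, not selectivity down)
(F) reactor fouling — off-color product match; yield down miss; level alarm match; pressure fluctuation miss; selectivity down miss
(C) alone accounts for all the evidence.

C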